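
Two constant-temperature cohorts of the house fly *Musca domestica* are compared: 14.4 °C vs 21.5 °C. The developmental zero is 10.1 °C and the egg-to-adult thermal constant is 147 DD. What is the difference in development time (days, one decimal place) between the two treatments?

21.3 days

At 14.4 °C: 147 / (14.4 − 10.1) = 147 / 4.3 = 34.186 d.
At 21.5 °C: 147 / (21.5 − 10.1) = 147 / 11.4 = 12.895 d.
Difference = |34.186 − 12.895| = 21.291 ≈ 21.3 days.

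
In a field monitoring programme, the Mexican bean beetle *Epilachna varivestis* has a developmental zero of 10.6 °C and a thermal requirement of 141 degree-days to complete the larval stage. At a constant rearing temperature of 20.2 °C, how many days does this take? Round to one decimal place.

14.7 days

Daily accumulation = 20.2 − 10.6 = 9.6 DD/day.
Duration = 141 / 9.6 = 14.688 ≈ 14.7 days.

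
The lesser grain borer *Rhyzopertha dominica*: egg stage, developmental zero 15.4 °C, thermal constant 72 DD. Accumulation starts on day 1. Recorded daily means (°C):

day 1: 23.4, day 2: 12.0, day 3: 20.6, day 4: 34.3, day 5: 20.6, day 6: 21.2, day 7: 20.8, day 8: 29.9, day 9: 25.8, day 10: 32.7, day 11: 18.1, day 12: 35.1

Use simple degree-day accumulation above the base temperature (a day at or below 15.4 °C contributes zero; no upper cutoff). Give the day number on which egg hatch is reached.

Daily DD above 15.4 °C: 8.0, 0.0, 5.2, 18.9, 5.2, 5.8, 5.4, 14.5, 10.4, 17.3, 2.7, 19.7.
Cumulative: 8.0, 8.0, 13.2, 32.1, 37.3, 43.1, 48.5, 63.0, 73.4, 90.7, 93.4, 113.1.
The total first reaches 72 DD on day 9.

day 9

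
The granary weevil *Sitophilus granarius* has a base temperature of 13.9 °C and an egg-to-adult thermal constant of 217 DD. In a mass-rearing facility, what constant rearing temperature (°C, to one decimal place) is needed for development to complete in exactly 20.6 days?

24.4 °C

Required daily accumulation = 217 / 20.6 = 10.534 DD/day.
T = T_base + 10.534 = 13.9 + 10.534 = 24.434 ≈ 24.4 °C.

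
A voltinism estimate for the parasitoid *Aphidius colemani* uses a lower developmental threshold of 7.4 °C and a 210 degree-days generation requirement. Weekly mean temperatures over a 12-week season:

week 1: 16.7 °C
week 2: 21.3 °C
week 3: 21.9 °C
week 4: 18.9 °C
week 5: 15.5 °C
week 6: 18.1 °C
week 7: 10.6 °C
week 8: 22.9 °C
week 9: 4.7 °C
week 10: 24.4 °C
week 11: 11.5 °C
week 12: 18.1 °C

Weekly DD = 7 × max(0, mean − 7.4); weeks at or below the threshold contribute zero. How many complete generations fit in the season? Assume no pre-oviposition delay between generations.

Weekly DD (7 × max(0, T̄ − 7.4)): 65.1, 97.3, 101.5, 80.5, 56.7, 74.9, 22.4, 108.5, 0.0, 119.0, 28.7, 74.9.
Season total = 829.5 DD.
Complete generations = ⌊829.5 / 210⌋ = 3.

3 generations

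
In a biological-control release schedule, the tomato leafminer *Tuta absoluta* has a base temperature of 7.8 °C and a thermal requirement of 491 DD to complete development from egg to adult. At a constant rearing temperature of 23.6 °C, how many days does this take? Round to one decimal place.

31.1 days

Daily accumulation = 23.6 − 7.8 = 15.8 DD/day.
Duration = 491 / 15.8 = 31.076 ≈ 31.1 days.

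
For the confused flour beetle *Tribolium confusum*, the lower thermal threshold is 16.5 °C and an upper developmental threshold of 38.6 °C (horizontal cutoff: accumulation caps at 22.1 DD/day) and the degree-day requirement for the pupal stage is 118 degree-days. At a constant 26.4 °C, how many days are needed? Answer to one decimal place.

Daily accumulation = 26.4 − 16.5 = 9.9 DD/day.
Duration = 118 / 9.9 = 11.919 ≈ 11.9 days.

11.9 days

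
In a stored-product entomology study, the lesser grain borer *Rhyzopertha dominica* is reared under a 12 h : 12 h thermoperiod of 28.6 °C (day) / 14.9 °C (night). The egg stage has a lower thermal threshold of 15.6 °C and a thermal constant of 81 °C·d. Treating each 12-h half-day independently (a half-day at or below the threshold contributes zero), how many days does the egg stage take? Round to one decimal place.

Day half: max(0, 28.6 − 15.6) × 0.5 = 13.0 × 0.5 = 6.50 DD.
Night half: max(0, 14.9 − 15.6) × 0.5 = 0.0 × 0.5 = 0.00 DD.
Per 24 h: 6.50 DD/day.
Duration = 81 / 6.50 = 12.462 ≈ 12.5 days.

12.5 days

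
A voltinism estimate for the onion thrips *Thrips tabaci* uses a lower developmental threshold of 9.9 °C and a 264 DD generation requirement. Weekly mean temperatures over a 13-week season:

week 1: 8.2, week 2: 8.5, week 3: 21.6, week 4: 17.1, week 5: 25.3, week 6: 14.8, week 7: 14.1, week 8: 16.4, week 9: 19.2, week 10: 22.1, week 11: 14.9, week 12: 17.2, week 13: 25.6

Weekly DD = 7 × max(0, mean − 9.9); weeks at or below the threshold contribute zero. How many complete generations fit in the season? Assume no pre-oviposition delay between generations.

2 generations

Weekly DD (7 × max(0, T̄ − 9.9)): 0.0, 0.0, 81.9, 50.4, 107.8, 34.3, 29.4, 45.5, 65.1, 85.4, 35.0, 51.1, 109.9.
Season total = 695.8 DD.
Complete generations = ⌊695.8 / 264⌋ = 2.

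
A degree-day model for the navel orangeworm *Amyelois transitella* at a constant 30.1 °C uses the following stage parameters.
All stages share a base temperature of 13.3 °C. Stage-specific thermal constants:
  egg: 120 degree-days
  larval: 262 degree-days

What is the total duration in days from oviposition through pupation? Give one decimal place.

22.7 days

Daily accumulation at 30.1 °C = 30.1 − 13.3 = 16.8 DD/day.
Total K = 120 + 262 = 382 DD.
Total duration = 382 / 16.8 = 22.738 ≈ 22.7 days.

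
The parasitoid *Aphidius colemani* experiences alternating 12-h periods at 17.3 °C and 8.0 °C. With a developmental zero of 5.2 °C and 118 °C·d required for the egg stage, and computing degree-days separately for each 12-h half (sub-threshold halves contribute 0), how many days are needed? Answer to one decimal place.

Day half: max(0, 17.3 − 5.2) × 0.5 = 12.1 × 0.5 = 6.05 DD.
Night half: max(0, 8.0 − 5.2) × 0.5 = 2.8 × 0.5 = 1.40 DD.
Per 24 h: 7.45 DD/day.
Duration = 118 / 7.45 = 15.839 ≈ 15.8 days.

15.8 days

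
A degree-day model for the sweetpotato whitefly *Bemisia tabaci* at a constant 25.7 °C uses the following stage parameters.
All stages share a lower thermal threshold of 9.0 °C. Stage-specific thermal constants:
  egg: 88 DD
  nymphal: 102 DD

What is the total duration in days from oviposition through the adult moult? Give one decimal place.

Daily accumulation at 25.7 °C = 25.7 − 9.0 = 16.7 DD/day.
Total K = 88 + 102 = 190 DD.
Total duration = 190 / 16.7 = 11.377 ≈ 11.4 days.

11.4 days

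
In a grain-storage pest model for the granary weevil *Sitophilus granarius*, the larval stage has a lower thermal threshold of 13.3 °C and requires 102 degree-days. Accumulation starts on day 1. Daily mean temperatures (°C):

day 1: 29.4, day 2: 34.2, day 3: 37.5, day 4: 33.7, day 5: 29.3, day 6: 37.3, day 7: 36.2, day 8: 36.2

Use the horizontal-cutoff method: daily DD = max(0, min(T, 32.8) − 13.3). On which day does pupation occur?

Daily DD above 13.3 °C (capped at 19.5): 16.1, 19.5, 19.5, 19.5, 16.0, 19.5, 19.5, 19.5.
Cumulative: 16.1, 35.6, 55.1, 74.6, 90.6, 110.1, 129.6, 149.1.
The total first reaches 102 DD on day 6.

day 6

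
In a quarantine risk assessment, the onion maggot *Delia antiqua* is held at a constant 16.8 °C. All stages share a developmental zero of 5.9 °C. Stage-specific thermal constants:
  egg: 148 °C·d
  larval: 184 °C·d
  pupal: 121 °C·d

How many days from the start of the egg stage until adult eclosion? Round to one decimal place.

41.6 days

Daily accumulation at 16.8 °C = 16.8 − 5.9 = 10.9 DD/day.
Total K = 148 + 184 + 121 = 453 DD.
Total duration = 453 / 10.9 = 41.560 ≈ 41.6 days.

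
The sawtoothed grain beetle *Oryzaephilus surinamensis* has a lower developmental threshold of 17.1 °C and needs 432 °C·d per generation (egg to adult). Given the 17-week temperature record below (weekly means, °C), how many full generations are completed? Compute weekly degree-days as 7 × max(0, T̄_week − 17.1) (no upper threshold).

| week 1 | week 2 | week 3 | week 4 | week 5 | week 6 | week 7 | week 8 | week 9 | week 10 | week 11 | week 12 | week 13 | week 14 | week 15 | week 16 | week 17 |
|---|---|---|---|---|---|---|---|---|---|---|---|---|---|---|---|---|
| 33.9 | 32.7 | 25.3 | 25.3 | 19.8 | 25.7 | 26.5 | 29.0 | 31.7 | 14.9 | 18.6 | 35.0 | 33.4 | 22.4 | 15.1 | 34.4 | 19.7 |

2 generations

Weekly DD (7 × max(0, T̄ − 17.1)): 117.6, 109.2, 57.4, 57.4, 18.9, 60.2, 65.8, 83.3, 102.2, 0.0, 10.5, 125.3, 114.1, 37.1, 0.0, 121.1, 18.2.
Season total = 1098.3 DD.
Complete generations = ⌊1098.3 / 432⌋ = 2.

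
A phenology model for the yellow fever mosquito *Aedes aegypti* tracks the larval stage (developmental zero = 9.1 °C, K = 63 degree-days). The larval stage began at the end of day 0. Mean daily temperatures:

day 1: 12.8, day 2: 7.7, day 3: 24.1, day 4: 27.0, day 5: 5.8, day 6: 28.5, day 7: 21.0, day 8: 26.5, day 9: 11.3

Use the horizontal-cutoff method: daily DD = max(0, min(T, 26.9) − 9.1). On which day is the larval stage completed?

day 7

Daily DD above 9.1 °C (capped at 17.8): 3.7, 0.0, 15.0, 17.8, 0.0, 17.8, 11.9, 17.4, 2.2.
Cumulative: 3.7, 3.7, 18.7, 36.5, 36.5, 54.3, 66.2, 83.6, 85.8.
The total first reaches 63 DD on day 7.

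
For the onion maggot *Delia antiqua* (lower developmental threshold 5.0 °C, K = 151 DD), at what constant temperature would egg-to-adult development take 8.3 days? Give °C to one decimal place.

23.2 °C

Required daily accumulation = 151 / 8.3 = 18.193 DD/day.
T = T_base + 18.193 = 5.0 + 18.193 = 23.193 ≈ 23.2 °C.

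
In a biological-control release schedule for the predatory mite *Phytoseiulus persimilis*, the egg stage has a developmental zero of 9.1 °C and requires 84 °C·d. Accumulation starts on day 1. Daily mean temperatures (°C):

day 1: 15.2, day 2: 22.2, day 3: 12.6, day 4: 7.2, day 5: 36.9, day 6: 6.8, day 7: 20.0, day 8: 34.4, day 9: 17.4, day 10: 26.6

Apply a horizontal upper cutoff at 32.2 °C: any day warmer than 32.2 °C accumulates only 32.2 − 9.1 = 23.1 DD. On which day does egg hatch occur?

Daily DD above 9.1 °C (capped at 23.1): 6.1, 13.1, 3.5, 0.0, 23.1, 0.0, 10.9, 23.1, 8.3, 17.5.
Cumulative: 6.1, 19.2, 22.7, 22.7, 45.8, 45.8, 56.7, 79.8, 88.1, 105.6.
The total first reaches 84 DD on day 9.

day 9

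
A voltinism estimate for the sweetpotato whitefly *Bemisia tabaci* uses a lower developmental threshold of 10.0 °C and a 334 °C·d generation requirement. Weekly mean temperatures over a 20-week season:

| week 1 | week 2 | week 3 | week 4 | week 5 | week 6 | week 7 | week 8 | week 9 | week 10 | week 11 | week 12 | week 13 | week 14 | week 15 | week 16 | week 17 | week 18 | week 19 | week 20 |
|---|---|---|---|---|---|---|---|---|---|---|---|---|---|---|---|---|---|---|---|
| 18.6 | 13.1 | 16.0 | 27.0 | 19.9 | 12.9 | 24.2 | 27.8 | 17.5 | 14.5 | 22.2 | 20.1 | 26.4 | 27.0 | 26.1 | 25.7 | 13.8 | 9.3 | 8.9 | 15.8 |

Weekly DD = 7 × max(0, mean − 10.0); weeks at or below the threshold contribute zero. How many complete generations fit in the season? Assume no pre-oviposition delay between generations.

3 generations

Weekly DD (7 × max(0, T̄ − 10.0)): 60.2, 21.7, 42.0, 119.0, 69.3, 20.3, 99.4, 124.6, 52.5, 31.5, 85.4, 70.7, 114.8, 119.0, 112.7, 109.9, 26.6, 0.0, 0.0, 40.6.
Season total = 1320.2 DD.
Complete generations = ⌊1320.2 / 334⌋ = 3.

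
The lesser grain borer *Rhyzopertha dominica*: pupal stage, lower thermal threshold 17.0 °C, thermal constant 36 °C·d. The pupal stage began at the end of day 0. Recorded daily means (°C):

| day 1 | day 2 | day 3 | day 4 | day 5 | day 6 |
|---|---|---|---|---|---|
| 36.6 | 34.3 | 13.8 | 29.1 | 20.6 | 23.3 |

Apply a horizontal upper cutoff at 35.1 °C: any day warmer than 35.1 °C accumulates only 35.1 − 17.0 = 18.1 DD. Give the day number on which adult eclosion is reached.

day 4

Daily DD above 17.0 °C (capped at 18.1): 18.1, 17.3, 0.0, 12.1, 3.6, 6.3.
Cumulative: 18.1, 35.4, 35.4, 47.5, 51.1, 57.4.
The total first reaches 36 DD on day 4.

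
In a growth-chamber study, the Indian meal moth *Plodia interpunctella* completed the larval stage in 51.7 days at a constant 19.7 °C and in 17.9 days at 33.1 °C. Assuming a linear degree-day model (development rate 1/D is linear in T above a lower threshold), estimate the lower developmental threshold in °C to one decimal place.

12.6 °C

Linear rate model ⇒ the product D·(T − T_b) is constant across temperatures.
51.7·(19.7 − T_b) = 17.9·(33.1 − T_b)
T_b = (51.7·19.7 − 17.9·33.1) / (51.7 − 17.9) = 426.00 / 33.8 = 12.604 °C ≈ 12.6 °C.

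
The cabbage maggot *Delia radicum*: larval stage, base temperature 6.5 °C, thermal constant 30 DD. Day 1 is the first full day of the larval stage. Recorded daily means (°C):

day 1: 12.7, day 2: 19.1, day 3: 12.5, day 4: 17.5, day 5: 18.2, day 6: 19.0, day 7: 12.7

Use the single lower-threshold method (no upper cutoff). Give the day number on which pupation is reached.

Daily DD above 6.5 °C: 6.2, 12.6, 6.0, 11.0, 11.7, 12.5, 6.2.
Cumulative: 6.2, 18.8, 24.8, 35.8, 47.5, 60.0, 66.2.
The total first reaches 30 DD on day 4.

day 4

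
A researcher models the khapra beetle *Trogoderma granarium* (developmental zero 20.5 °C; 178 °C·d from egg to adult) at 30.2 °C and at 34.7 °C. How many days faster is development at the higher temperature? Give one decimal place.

At 30.2 °C: 178 / (30.2 − 20.5) = 178 / 9.7 = 18.351 d.
At 34.7 °C: 178 / (34.7 − 20.5) = 178 / 14.2 = 12.535 d.
Difference = |18.351 − 12.535| = 5.815 ≈ 5.8 days.

5.8 days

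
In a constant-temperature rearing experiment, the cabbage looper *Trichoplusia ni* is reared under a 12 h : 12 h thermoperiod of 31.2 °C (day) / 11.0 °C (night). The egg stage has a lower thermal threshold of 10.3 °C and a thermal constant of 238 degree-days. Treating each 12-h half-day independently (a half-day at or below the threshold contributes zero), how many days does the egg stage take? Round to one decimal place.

22.0 days

Day half: max(0, 31.2 − 10.3) × 0.5 = 20.9 × 0.5 = 10.45 DD.
Night half: max(0, 11.0 − 10.3) × 0.5 = 0.7 × 0.5 = 0.35 DD.
Per 24 h: 10.80 DD/day.
Duration = 238 / 10.80 = 22.037 ≈ 22.0 days.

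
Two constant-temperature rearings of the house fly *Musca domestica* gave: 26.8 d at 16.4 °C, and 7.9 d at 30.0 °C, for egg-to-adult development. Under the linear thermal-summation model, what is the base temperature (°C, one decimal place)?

10.7 °C

Linear rate model ⇒ the product D·(T − T_b) is constant across temperatures.
26.8·(16.4 − T_b) = 7.9·(30.0 − T_b)
T_b = (26.8·16.4 − 7.9·30.0) / (26.8 − 7.9) = 202.52 / 18.9 = 10.715 °C ≈ 10.7 °C.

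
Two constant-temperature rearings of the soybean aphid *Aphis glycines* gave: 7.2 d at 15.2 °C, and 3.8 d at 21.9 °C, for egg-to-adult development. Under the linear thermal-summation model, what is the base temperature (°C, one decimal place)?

Under the model K = D·(T − T_b), so D₁·(T₁ − T_b) = D₂·(T₂ − T_b).
7.2·(15.2 − T_b) = 3.8·(21.9 − T_b)
T_b = (7.2·15.2 − 3.8·21.9) / (7.2 − 3.8) = 26.22 / 3.4 = 7.712 °C ≈ 7.7 °C.

7.7 °C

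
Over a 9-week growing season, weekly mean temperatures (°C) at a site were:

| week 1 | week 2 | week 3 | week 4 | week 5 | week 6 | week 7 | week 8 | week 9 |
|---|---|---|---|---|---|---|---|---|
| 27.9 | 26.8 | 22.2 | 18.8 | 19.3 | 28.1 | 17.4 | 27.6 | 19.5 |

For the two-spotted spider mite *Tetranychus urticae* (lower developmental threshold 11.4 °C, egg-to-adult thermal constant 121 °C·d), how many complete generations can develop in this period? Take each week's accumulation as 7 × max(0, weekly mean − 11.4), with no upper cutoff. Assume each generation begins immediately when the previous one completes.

Weekly DD (7 × max(0, T̄ − 11.4)): 115.5, 107.8, 75.6, 51.8, 55.3, 116.9, 42.0, 113.4, 56.7.
Season total = 735.0 DD.
Complete generations = ⌊735.0 / 121⌋ = 6.

6 generations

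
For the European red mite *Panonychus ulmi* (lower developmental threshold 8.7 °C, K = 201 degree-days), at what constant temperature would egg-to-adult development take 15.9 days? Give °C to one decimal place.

21.3 °C

Required daily accumulation = 201 / 15.9 = 12.642 DD/day.
T = T_base + 12.642 = 8.7 + 12.642 = 21.342 ≈ 21.3 °C.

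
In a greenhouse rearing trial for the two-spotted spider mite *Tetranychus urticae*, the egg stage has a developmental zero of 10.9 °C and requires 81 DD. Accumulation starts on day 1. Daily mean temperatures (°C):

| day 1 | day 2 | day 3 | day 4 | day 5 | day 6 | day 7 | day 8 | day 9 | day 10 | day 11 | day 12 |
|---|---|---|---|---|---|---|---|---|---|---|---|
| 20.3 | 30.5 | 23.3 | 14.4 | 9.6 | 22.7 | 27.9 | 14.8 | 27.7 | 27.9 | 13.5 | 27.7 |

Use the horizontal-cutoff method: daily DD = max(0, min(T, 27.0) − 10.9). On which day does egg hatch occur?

day 9

Daily DD above 10.9 °C (capped at 16.1): 9.4, 16.1, 12.4, 3.5, 0.0, 11.8, 16.1, 3.9, 16.1, 16.1, 2.6, 16.1.
Cumulative: 9.4, 25.5, 37.9, 41.4, 41.4, 53.2, 69.3, 73.2, 89.3, 105.4, 108.0, 124.1.
The total first reaches 81 DD on day 9.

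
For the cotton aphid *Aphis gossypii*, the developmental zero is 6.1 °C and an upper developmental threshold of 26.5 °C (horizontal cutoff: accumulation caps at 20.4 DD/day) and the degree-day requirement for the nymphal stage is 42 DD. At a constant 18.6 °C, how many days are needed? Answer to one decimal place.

Daily accumulation = 18.6 − 6.1 = 12.5 DD/day.
Duration = 42 / 12.5 = 3.360 ≈ 3.4 days.

3.4 days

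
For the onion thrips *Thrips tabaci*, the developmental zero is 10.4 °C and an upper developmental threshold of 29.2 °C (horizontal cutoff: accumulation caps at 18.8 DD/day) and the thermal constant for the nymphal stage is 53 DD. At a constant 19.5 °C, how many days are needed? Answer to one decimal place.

5.8 days

Daily accumulation = 19.5 − 10.4 = 9.1 DD/day.
Duration = 53 / 9.1 = 5.824 ≈ 5.8 days.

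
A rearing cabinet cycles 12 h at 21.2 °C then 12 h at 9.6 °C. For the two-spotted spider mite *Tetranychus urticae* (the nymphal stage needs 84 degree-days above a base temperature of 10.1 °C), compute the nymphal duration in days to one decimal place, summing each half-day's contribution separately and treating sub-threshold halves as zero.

15.1 days

Day half: max(0, 21.2 − 10.1) × 0.5 = 11.1 × 0.5 = 5.55 DD.
Night half: max(0, 9.6 − 10.1) × 0.5 = 0.0 × 0.5 = 0.00 DD.
Per 24 h: 5.55 DD/day.
Duration = 84 / 5.55 = 15.135 ≈ 15.1 days.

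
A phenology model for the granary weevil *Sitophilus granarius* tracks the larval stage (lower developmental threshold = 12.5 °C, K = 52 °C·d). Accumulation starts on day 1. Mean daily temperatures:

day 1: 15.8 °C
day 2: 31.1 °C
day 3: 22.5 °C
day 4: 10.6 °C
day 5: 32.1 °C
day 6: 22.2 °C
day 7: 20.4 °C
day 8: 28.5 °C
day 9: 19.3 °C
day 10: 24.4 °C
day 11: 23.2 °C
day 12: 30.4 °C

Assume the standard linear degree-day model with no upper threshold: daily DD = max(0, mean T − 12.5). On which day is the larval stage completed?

Daily DD above 12.5 °C: 3.3, 18.6, 10.0, 0.0, 19.6, 9.7, 7.9, 16.0, 6.8, 11.9, 10.7, 17.9.
Cumulative: 3.3, 21.9, 31.9, 31.9, 51.5, 61.2, 69.1, 85.1, 91.9, 103.8, 114.5, 132.4.
The total first reaches 52 DD on day 6.

day 6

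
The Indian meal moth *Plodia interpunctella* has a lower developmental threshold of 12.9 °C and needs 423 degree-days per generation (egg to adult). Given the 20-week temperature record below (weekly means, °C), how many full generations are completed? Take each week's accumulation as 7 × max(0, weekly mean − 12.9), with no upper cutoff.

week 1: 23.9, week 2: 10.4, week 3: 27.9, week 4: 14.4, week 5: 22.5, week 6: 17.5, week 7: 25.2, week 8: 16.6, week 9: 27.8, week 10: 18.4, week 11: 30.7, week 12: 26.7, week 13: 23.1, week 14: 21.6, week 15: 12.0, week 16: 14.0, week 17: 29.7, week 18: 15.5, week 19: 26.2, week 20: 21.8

2 generations

Weekly DD (7 × max(0, T̄ − 12.9)): 77.0, 0.0, 105.0, 10.5, 67.2, 32.2, 86.1, 25.9, 104.3, 38.5, 124.6, 96.6, 71.4, 60.9, 0.0, 7.7, 117.6, 18.2, 93.1, 62.3.
Season total = 1199.1 DD.
Complete generations = ⌊1199.1 / 423⌋ = 2.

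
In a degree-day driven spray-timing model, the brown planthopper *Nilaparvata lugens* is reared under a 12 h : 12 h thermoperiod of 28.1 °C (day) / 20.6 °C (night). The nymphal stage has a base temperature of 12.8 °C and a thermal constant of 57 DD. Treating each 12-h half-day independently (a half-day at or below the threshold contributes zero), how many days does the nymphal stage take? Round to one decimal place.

4.9 days

Day half: max(0, 28.1 − 12.8) × 0.5 = 15.3 × 0.5 = 7.65 DD.
Night half: max(0, 20.6 − 12.8) × 0.5 = 7.8 × 0.5 = 3.90 DD.
Per 24 h: 11.55 DD/day.
Duration = 57 / 11.55 = 4.935 ≈ 4.9 days.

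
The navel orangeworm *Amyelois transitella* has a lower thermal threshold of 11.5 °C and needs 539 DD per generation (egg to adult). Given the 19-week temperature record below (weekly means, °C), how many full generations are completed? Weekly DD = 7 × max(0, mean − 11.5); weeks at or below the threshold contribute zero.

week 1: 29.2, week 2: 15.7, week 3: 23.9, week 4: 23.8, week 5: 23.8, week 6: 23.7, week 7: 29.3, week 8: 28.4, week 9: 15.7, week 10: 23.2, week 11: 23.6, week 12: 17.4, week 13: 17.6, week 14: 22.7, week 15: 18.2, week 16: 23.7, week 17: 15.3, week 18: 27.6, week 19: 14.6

2 generations

Weekly DD (7 × max(0, T̄ − 11.5)): 123.9, 29.4, 86.8, 86.1, 86.1, 85.4, 124.6, 118.3, 29.4, 81.9, 84.7, 41.3, 42.7, 78.4, 46.9, 85.4, 26.6, 112.7, 21.7.
Season total = 1392.3 DD.
Complete generations = ⌊1392.3 / 539⌋ = 2.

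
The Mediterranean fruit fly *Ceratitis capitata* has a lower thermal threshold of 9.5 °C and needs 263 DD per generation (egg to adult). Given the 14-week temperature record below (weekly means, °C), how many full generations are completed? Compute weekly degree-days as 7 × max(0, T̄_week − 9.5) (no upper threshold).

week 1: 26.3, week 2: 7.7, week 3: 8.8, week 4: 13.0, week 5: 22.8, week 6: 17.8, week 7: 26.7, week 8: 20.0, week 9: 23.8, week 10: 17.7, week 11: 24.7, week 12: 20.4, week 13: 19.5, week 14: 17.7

Weekly DD (7 × max(0, T̄ − 9.5)): 117.6, 0.0, 0.0, 24.5, 93.1, 58.1, 120.4, 73.5, 100.1, 57.4, 106.4, 76.3, 70.0, 57.4.
Season total = 954.8 DD.
Complete generations = ⌊954.8 / 263⌋ = 3.

3 generations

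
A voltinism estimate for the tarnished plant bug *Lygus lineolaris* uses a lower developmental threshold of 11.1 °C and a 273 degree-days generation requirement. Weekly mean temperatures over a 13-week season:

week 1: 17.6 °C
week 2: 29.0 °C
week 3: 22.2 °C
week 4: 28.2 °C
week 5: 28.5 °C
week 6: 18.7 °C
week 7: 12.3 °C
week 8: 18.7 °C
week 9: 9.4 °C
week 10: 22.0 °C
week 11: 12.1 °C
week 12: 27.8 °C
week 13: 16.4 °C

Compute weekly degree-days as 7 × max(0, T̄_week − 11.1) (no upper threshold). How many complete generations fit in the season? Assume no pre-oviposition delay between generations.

Weekly DD (7 × max(0, T̄ − 11.1)): 45.5, 125.3, 77.7, 119.7, 121.8, 53.2, 8.4, 53.2, 0.0, 76.3, 7.0, 116.9, 37.1.
Season total = 842.1 DD.
Complete generations = ⌊842.1 / 273⌋ = 3.

3 generations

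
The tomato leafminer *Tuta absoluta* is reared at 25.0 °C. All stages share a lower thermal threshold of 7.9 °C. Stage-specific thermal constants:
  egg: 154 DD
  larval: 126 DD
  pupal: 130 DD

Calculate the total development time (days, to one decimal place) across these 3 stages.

24.0 days

Daily accumulation at 25.0 °C = 25.0 − 7.9 = 17.1 DD/day.
Total K = 154 + 126 + 130 = 410 DD.
Total duration = 410 / 17.1 = 23.977 ≈ 24.0 days.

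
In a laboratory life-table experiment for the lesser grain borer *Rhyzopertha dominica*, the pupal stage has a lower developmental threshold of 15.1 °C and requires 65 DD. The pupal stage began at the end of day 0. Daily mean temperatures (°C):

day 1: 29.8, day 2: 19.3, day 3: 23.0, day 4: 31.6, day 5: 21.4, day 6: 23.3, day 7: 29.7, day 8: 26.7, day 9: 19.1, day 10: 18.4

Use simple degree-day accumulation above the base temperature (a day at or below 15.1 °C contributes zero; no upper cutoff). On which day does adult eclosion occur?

Daily DD above 15.1 °C: 14.7, 4.2, 7.9, 16.5, 6.3, 8.2, 14.6, 11.6, 4.0, 3.3.
Cumulative: 14.7, 18.9, 26.8, 43.3, 49.6, 57.8, 72.4, 84.0, 88.0, 91.3.
The total first reaches 65 DD on day 7.

day 7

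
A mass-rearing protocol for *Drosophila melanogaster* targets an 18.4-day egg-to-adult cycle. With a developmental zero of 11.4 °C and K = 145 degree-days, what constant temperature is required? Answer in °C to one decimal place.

19.3 °C

Required daily accumulation = 145 / 18.4 = 7.880 DD/day.
T = T_base + 7.880 = 11.4 + 7.880 = 19.280 ≈ 19.3 °C.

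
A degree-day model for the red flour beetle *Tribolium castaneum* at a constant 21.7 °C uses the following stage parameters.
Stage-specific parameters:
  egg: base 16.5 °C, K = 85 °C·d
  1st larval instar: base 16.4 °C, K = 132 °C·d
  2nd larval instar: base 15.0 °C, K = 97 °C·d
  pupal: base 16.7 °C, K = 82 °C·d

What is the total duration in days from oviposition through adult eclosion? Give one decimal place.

egg: 85 / (21.7 − 16.5) = 85 / 5.2 = 16.346 d.
1st larval instar: 132 / (21.7 − 16.4) = 132 / 5.3 = 24.906 d.
2nd larval instar: 97 / (21.7 − 15.0) = 97 / 6.7 = 14.478 d.
pupal: 82 / (21.7 − 16.7) = 82 / 5.0 = 16.400 d.
Sum = 72.129 ≈ 72.1 days.

72.1 days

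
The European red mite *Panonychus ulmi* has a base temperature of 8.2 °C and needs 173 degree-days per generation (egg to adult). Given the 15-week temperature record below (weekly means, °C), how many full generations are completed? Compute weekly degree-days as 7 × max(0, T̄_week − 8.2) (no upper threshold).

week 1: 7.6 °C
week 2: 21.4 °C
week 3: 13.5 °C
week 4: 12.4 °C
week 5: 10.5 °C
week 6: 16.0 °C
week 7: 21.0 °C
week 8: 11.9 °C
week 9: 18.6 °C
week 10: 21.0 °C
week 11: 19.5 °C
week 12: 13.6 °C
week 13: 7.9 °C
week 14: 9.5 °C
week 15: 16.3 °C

Weekly DD (7 × max(0, T̄ − 8.2)): 0.0, 92.4, 37.1, 29.4, 16.1, 54.6, 89.6, 25.9, 72.8, 89.6, 79.1, 37.8, 0.0, 9.1, 56.7.
Season total = 690.2 DD.
Complete generations = ⌊690.2 / 173⌋ = 3.

3 generations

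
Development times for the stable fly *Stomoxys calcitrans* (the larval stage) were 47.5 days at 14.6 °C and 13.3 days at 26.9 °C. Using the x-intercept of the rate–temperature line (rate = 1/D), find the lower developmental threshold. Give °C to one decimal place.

9.8 °C

Linear rate model ⇒ the product D·(T − T_b) is constant across temperatures.
47.5·(14.6 − T_b) = 13.3·(26.9 − T_b)
T_b = (47.5·14.6 − 13.3·26.9) / (47.5 − 13.3) = 335.73 / 34.2 = 9.817 °C ≈ 9.8 °C.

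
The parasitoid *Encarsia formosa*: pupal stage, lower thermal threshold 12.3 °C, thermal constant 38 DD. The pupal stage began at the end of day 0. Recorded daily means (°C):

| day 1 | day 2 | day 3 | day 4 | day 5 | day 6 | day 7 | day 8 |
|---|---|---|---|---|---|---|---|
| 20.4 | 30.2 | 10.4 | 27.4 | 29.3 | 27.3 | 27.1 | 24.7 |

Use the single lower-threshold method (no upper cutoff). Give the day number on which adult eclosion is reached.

day 4

Daily DD above 12.3 °C: 8.1, 17.9, 0.0, 15.1, 17.0, 15.0, 14.8, 12.4.
Cumulative: 8.1, 26.0, 26.0, 41.1, 58.1, 73.1, 87.9, 100.3.
The total first reaches 38 DD on day 4.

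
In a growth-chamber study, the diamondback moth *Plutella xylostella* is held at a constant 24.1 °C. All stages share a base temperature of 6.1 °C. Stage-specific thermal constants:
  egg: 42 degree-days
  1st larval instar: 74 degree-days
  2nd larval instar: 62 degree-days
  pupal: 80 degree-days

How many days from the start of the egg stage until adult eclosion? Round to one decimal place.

14.3 days

Daily accumulation at 24.1 °C = 24.1 − 6.1 = 18.0 DD/day.
Total K = 42 + 74 + 62 + 80 = 258 DD.
Total duration = 258 / 18.0 = 14.333 ≈ 14.3 days.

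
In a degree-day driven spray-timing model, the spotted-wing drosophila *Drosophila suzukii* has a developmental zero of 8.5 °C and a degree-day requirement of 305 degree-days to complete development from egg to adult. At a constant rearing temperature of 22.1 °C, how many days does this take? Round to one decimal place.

22.4 days

Daily accumulation = 22.1 − 8.5 = 13.6 DD/day.
Duration = 305 / 13.6 = 22.426 ≈ 22.4 days.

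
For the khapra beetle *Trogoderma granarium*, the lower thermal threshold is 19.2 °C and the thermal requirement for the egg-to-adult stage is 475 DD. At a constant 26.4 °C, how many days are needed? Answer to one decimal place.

66.0 days

Daily accumulation = 26.4 − 19.2 = 7.2 DD/day.
Duration = 475 / 7.2 = 65.972 ≈ 66.0 days.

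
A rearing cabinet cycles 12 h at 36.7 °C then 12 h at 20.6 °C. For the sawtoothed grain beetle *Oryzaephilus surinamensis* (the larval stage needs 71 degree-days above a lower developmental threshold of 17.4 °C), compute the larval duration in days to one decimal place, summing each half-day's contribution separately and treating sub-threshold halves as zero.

Day half: max(0, 36.7 − 17.4) × 0.5 = 19.3 × 0.5 = 9.65 DD.
Night half: max(0, 20.6 − 17.4) × 0.5 = 3.2 × 0.5 = 1.60 DD.
Per 24 h: 11.25 DD/day.
Duration = 71 / 11.25 = 6.311 ≈ 6.3 days.

6.3 days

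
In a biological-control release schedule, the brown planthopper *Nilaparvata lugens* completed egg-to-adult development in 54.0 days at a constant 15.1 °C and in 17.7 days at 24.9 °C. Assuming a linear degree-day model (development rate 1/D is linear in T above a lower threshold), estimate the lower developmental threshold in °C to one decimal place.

Linear rate model ⇒ the product D·(T − T_b) is constant across temperatures.
54.0·(15.1 − T_b) = 17.7·(24.9 − T_b)
T_b = (54.0·15.1 − 17.7·24.9) / (54.0 − 17.7) = 374.67 / 36.3 = 10.321 °C ≈ 10.3 °C.

10.3 °C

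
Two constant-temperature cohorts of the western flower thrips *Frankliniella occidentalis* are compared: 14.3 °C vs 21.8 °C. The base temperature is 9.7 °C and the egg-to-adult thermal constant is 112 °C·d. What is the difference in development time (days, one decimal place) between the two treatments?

15.1 days

At 14.3 °C: 112 / (14.3 − 9.7) = 112 / 4.6 = 24.348 d.
At 21.8 °C: 112 / (21.8 − 9.7) = 112 / 12.1 = 9.256 d.
Difference = |24.348 − 9.256| = 15.092 ≈ 15.1 days.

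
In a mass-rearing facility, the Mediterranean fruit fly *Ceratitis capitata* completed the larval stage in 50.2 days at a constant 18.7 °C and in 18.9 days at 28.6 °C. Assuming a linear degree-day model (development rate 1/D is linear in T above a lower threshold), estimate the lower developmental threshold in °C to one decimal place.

12.7 °C

Linear rate model ⇒ the product D·(T − T_b) is constant across temperatures.
50.2·(18.7 − T_b) = 18.9·(28.6 − T_b)
T_b = (50.2·18.7 − 18.9·28.6) / (50.2 − 18.9) = 398.20 / 31.3 = 12.722 °C ≈ 12.7 °C.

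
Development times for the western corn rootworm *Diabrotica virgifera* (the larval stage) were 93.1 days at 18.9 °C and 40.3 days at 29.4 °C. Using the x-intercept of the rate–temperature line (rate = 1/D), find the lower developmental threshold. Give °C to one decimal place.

10.9 °C

Equal thermal constants: D₁(T₁ − T_b) = D₂(T₂ − T_b).
93.1·(18.9 − T_b) = 40.3·(29.4 − T_b)
T_b = (93.1·18.9 − 40.3·29.4) / (93.1 − 40.3) = 574.77 / 52.8 = 10.886 °C ≈ 10.9 °C.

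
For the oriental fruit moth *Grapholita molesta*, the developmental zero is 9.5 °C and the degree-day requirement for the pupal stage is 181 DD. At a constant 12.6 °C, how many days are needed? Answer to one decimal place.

Daily accumulation = 12.6 − 9.5 = 3.1 DD/day.
Duration = 181 / 3.1 = 58.387 ≈ 58.4 days.

58.4 days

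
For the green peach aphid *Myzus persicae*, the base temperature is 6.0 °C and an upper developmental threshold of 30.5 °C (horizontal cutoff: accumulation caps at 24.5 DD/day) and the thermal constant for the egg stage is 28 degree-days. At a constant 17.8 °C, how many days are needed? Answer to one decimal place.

Daily accumulation = 17.8 − 6.0 = 11.8 DD/day.
Duration = 28 / 11.8 = 2.373 ≈ 2.4 days.

2.4 days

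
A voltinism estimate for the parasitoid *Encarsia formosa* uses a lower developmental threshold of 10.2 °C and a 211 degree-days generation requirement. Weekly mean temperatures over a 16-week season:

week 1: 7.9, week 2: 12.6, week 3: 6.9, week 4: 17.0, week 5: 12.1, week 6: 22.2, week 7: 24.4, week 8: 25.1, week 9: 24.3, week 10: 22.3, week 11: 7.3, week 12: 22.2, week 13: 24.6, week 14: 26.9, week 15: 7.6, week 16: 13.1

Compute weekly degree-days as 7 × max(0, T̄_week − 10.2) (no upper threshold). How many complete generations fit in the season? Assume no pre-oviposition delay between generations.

Weekly DD (7 × max(0, T̄ − 10.2)): 0.0, 16.8, 0.0, 47.6, 13.3, 84.0, 99.4, 104.3, 98.7, 84.7, 0.0, 84.0, 100.8, 116.9, 0.0, 20.3.
Season total = 870.8 DD.
Complete generations = ⌊870.8 / 211⌋ = 4.

4 generations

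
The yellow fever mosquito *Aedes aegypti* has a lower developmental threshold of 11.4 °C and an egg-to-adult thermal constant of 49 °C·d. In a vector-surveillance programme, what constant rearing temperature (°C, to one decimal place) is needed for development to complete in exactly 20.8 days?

13.8 °C

Required daily accumulation = 49 / 20.8 = 2.356 DD/day.
T = T_base + 2.356 = 11.4 + 2.356 = 13.756 ≈ 13.8 °C.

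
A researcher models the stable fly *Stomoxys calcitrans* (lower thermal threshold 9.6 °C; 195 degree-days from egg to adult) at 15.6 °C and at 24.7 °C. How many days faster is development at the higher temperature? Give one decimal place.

At 15.6 °C: 195 / (15.6 − 9.6) = 195 / 6.0 = 32.500 d.
At 24.7 °C: 195 / (24.7 − 9.6) = 195 / 15.1 = 12.914 d.
Difference = |32.500 − 12.914| = 19.586 ≈ 19.6 days.

19.6 days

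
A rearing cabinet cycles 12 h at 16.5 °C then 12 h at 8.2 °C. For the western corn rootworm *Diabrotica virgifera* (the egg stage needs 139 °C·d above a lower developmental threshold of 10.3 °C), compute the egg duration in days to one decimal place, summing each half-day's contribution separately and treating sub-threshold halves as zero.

Day half: max(0, 16.5 − 10.3) × 0.5 = 6.2 × 0.5 = 3.10 DD.
Night half: max(0, 8.2 − 10.3) × 0.5 = 0.0 × 0.5 = 0.00 DD.
Per 24 h: 3.10 DD/day.
Duration = 139 / 3.10 = 44.839 ≈ 44.8 days.

44.8 days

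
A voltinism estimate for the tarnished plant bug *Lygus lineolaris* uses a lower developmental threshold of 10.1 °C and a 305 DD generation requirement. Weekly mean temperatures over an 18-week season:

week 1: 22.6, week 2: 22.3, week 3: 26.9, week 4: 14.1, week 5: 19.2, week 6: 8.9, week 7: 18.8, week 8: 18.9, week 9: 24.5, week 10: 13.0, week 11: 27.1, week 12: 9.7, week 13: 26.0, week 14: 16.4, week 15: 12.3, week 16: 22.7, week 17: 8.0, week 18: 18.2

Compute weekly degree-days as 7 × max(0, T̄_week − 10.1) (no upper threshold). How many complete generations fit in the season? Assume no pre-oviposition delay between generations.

3 generations

Weekly DD (7 × max(0, T̄ − 10.1)): 87.5, 85.4, 117.6, 28.0, 63.7, 0.0, 60.9, 61.6, 100.8, 20.3, 119.0, 0.0, 111.3, 44.1, 15.4, 88.2, 0.0, 56.7.
Season total = 1060.5 DD.
Complete generations = ⌊1060.5 / 305⌋ = 3.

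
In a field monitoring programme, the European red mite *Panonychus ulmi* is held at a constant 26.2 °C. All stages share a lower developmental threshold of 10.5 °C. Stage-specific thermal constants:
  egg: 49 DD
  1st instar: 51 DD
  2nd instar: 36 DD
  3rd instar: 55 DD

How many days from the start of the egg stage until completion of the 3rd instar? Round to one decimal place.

12.2 days

Daily accumulation at 26.2 °C = 26.2 − 10.5 = 15.7 DD/day.
Total K = 49 + 51 + 36 + 55 = 191 DD.
Total duration = 191 / 15.7 = 12.166 ≈ 12.2 days.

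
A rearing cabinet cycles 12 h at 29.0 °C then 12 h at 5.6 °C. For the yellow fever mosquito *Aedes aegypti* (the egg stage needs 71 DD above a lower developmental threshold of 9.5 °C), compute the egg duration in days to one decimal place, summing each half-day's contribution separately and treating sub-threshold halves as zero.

7.3 days

Day half: max(0, 29.0 − 9.5) × 0.5 = 19.5 × 0.5 = 9.75 DD.
Night half: max(0, 5.6 − 9.5) × 0.5 = 0.0 × 0.5 = 0.00 DD.
Per 24 h: 9.75 DD/day.
Duration = 71 / 9.75 = 7.282 ≈ 7.3 days.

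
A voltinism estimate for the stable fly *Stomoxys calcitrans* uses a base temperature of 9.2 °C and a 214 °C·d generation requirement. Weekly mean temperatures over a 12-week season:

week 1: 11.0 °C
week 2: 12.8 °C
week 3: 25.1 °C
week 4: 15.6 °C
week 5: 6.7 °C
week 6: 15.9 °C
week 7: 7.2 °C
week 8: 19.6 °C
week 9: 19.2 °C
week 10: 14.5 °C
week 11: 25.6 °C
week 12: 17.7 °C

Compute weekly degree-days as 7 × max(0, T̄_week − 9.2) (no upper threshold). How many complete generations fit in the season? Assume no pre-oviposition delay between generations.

Weekly DD (7 × max(0, T̄ − 9.2)): 12.6, 25.2, 111.3, 44.8, 0.0, 46.9, 0.0, 72.8, 70.0, 37.1, 114.8, 59.5.
Season total = 595.0 DD.
Complete generations = ⌊595.0 / 214⌋ = 2.

2 generations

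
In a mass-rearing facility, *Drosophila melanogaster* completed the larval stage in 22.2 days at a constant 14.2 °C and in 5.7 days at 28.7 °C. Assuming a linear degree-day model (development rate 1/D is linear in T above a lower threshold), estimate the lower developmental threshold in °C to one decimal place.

Equal thermal constants: D₁(T₁ − T_b) = D₂(T₂ − T_b).
22.2·(14.2 − T_b) = 5.7·(28.7 − T_b)
T_b = (22.2·14.2 − 5.7·28.7) / (22.2 − 5.7) = 151.65 / 16.5 = 9.191 °C ≈ 9.2 °C.

9.2 °C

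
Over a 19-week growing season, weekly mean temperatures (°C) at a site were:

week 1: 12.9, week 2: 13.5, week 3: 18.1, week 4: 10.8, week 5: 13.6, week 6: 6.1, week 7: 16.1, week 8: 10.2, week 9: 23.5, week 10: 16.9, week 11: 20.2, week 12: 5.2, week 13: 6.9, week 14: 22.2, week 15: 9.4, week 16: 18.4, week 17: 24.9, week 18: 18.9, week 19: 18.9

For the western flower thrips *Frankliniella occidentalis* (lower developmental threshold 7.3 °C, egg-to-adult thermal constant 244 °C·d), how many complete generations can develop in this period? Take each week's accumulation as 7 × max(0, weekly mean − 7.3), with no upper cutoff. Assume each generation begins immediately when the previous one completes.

4 generations

Weekly DD (7 × max(0, T̄ − 7.3)): 39.2, 43.4, 75.6, 24.5, 44.1, 0.0, 61.6, 20.3, 113.4, 67.2, 90.3, 0.0, 0.0, 104.3, 14.7, 77.7, 123.2, 81.2, 81.2.
Season total = 1061.9 DD.
Complete generations = ⌊1061.9 / 244⌋ = 4.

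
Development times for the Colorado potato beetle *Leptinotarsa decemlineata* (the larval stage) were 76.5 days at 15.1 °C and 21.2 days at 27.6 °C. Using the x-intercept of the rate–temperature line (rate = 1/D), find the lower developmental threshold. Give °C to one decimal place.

10.3 °C

Equal thermal constants: D₁(T₁ − T_b) = D₂(T₂ − T_b).
76.5·(15.1 − T_b) = 21.2·(27.6 − T_b)
T_b = (76.5·15.1 − 21.2·27.6) / (76.5 − 21.2) = 570.03 / 55.3 = 10.308 °C ≈ 10.3 °C.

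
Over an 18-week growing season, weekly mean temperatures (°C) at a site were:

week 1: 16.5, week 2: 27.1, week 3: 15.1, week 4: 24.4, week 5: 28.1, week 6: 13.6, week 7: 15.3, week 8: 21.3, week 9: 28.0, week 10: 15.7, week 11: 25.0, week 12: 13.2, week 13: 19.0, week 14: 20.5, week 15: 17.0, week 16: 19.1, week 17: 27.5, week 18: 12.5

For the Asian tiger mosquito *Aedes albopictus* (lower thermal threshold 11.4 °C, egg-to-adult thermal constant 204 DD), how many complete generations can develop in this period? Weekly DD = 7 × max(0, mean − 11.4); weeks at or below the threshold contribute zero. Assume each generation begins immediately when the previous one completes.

5 generations

Weekly DD (7 × max(0, T̄ − 11.4)): 35.7, 109.9, 25.9, 91.0, 116.9, 15.4, 27.3, 69.3, 116.2, 30.1, 95.2, 12.6, 53.2, 63.7, 39.2, 53.9, 112.7, 7.7.
Season total = 1075.9 DD.
Complete generations = ⌊1075.9 / 204⌋ = 5.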